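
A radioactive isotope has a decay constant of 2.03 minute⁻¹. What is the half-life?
t½ = ln(2)/λ = 0.3415 minutes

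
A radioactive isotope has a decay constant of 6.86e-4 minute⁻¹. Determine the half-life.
t½ = ln(2)/λ = 1010 minutes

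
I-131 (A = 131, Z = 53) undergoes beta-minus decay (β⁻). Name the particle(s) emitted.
β⁻: electron (e⁻) + antineutrino (ν̄ₑ)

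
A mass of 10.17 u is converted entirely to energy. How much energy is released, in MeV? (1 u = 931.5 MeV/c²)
E = mc² = 9473 MeV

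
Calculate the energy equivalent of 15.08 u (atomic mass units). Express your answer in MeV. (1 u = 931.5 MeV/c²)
E = mc² = 14050 MeV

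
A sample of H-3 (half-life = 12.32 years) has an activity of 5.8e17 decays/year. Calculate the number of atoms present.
N = A/λ = 1.031e19 atoms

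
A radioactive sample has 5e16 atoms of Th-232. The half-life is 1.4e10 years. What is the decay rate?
A = λN = 2.476e6 decays/year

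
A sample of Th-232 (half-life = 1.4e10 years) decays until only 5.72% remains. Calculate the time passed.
t = t½ × log₂(N₀/N) = 5.779e10 years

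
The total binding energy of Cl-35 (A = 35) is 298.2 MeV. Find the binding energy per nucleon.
B.E./A = 298.2/35 = 8.52 MeV/nucleon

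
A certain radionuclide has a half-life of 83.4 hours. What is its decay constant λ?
λ = ln(2)/t½ = 0.008311 hour⁻¹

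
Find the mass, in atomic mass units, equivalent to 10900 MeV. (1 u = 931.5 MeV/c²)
m = E/c² = 11.7 u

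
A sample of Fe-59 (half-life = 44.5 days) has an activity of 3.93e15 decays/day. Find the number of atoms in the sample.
N = A/λ = 2.523e17 atoms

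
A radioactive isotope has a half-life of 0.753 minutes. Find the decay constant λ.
λ = ln(2)/t½ = 0.9205 minute⁻¹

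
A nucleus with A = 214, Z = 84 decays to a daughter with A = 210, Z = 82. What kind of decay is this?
ΔA = -4, ΔZ = -2 ⇒ alpha decay (α)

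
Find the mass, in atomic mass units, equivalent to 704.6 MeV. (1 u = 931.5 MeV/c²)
m = E/c² = 0.7564 u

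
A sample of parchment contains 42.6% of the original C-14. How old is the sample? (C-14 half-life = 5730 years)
Age = t½ × log₂(1/ratio) = 7054 years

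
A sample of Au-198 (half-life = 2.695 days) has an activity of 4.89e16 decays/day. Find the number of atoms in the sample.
N = A/λ = 1.901e17 atoms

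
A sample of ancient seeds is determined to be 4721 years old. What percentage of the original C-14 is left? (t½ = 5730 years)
N/N₀ = (1/2)^(t/t½) = 0.5649 = 56.5%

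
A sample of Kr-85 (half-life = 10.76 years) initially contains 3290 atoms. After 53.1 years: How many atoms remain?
N = N₀(1/2)^(t/t½) = 107.6 atoms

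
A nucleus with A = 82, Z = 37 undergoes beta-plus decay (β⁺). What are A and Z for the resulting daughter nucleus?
Daughter: A = 82, Z = 36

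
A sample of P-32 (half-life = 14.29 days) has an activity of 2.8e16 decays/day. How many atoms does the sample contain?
N = A/λ = 5.773e17 atoms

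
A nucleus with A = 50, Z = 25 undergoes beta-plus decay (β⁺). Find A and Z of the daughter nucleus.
Daughter: A = 50, Z = 24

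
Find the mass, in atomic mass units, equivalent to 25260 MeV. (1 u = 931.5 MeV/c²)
m = E/c² = 27.12 u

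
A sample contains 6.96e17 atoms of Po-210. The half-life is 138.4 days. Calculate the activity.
A = λN = 3.486e15 decays/day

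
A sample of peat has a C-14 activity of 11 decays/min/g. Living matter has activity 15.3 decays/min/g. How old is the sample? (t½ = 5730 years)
Age = t½ × log₂(A₀/A) = 2728 years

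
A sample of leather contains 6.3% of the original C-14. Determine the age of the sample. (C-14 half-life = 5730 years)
Age = t½ × log₂(1/ratio) = 22850 years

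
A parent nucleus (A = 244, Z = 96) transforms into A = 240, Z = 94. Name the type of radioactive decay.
ΔA = -4, ΔZ = -2 ⇒ alpha decay (α)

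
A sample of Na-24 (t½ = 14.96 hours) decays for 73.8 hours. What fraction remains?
N/N₀ = (1/2)^(t/t½) = 0.03273 = 3.27%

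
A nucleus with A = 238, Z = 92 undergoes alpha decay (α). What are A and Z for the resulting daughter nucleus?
Daughter: A = 234, Z = 90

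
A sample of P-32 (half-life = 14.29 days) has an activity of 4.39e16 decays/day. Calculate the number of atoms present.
N = A/λ = 9.05e17 atoms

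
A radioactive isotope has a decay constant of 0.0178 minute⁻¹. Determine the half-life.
t½ = ln(2)/λ = 38.94 minutes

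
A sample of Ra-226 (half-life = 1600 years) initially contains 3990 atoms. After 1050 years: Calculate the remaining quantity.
N = N₀(1/2)^(t/t½) = 2532 atoms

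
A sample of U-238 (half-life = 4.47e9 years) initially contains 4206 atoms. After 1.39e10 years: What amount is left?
N = N₀(1/2)^(t/t½) = 487.3 atoms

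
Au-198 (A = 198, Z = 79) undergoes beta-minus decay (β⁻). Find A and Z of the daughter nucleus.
Daughter: A = 198, Z = 80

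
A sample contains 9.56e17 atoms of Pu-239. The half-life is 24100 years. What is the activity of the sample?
A = λN = 2.75e13 decays/year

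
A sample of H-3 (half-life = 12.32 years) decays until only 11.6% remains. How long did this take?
t = t½ × log₂(N₀/N) = 38.29 years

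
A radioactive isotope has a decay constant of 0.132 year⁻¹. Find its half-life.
t½ = ln(2)/λ = 5.251 years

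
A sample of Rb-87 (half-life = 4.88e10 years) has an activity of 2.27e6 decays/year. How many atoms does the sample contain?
N = A/λ = 1.598e17 atoms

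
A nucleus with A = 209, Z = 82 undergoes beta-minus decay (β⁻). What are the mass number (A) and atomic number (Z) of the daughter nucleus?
Daughter: A = 209, Z = 83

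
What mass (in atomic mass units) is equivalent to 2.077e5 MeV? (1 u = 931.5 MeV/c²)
m = E/c² = 223 u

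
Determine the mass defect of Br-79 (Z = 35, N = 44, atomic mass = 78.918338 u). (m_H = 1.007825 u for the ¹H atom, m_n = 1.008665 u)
Δm = Z·m_H + N·m_n − M = 0.7368 u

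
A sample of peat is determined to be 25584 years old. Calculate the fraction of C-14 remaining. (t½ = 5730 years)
N/N₀ = (1/2)^(t/t½) = 0.04528 = 4.53%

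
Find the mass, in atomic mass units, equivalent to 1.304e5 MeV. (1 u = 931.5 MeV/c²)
m = E/c² = 140 u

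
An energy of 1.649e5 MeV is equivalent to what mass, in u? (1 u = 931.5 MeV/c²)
m = E/c² = 177 u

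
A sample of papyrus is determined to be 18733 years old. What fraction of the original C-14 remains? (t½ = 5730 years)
N/N₀ = (1/2)^(t/t½) = 0.1037 = 10.4%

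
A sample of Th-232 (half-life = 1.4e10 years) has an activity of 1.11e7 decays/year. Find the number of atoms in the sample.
N = A/λ = 2.242e17 atoms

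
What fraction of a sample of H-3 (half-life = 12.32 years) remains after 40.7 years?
N/N₀ = (1/2)^(t/t½) = 0.1013 = 10.1%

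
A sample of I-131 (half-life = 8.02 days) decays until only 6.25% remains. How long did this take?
t = t½ × log₂(N₀/N) = 32.08 days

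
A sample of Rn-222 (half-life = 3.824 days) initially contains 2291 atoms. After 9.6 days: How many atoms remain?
N = N₀(1/2)^(t/t½) = 402.1 atoms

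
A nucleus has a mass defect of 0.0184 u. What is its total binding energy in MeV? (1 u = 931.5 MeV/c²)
B.E. = Δm × 931.5 = 17.14 MeV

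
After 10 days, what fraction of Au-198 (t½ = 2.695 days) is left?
N/N₀ = (1/2)^(t/t½) = 0.07638 = 7.64%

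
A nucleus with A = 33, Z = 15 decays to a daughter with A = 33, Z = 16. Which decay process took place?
ΔA = 0, ΔZ = +1 ⇒ beta-minus decay (β⁻)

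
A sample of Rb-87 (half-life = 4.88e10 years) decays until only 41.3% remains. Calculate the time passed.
t = t½ × log₂(N₀/N) = 6.226e10 years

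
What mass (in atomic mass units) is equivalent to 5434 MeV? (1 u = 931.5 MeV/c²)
m = E/c² = 5.834 u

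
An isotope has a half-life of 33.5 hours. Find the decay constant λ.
λ = ln(2)/t½ = 0.02069 hour⁻¹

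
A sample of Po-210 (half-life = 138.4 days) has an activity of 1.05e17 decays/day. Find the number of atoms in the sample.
N = A/λ = 2.097e19 atoms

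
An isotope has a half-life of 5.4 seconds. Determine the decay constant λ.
λ = ln(2)/t½ = 0.1284 second⁻¹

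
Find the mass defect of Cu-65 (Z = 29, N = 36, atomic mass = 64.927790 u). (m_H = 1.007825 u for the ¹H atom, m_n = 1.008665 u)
Δm = Z·m_H + N·m_n − M = 0.6111 u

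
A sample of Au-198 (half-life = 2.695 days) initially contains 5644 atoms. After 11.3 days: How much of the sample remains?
N = N₀(1/2)^(t/t½) = 308.6 atoms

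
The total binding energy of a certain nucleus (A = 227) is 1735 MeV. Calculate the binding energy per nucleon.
B.E./A = 1735/227 = 7.643 MeV/nucleon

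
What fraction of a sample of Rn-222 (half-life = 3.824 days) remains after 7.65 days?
N/N₀ = (1/2)^(t/t½) = 0.2499 = 25%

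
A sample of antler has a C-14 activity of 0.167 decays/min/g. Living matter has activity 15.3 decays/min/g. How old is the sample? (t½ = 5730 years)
Age = t½ × log₂(A₀/A) = 37350 years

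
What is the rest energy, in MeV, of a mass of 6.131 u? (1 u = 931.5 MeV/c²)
E = mc² = 5711 MeV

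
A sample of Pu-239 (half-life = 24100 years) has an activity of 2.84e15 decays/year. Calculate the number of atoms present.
N = A/λ = 9.874e19 atoms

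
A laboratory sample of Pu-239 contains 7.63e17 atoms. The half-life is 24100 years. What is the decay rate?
A = λN = 2.194e13 decays/year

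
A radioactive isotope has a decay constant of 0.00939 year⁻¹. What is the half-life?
t½ = ln(2)/λ = 73.82 years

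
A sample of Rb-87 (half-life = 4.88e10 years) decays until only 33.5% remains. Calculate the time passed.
t = t½ × log₂(N₀/N) = 7.7e10 years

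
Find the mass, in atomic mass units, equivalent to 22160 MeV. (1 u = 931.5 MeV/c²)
m = E/c² = 23.79 u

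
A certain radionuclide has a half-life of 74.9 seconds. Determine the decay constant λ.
λ = ln(2)/t½ = 0.009254 second⁻¹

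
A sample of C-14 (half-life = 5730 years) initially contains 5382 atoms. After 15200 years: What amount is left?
N = N₀(1/2)^(t/t½) = 855.9 atoms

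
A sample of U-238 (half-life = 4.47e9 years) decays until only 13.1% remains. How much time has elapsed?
t = t½ × log₂(N₀/N) = 1.311e10 years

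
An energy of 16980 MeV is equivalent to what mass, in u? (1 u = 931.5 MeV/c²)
m = E/c² = 18.23 u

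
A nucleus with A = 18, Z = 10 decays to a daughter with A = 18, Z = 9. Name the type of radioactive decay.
ΔA = 0, ΔZ = -1 ⇒ beta-plus decay (β⁺) or electron capture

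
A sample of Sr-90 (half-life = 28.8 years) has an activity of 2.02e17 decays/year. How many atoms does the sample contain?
N = A/λ = 8.393e18 atoms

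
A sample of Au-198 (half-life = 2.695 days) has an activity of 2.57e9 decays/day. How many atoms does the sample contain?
N = A/λ = 9.992e9 atoms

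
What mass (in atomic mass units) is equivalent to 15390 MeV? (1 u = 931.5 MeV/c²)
m = E/c² = 16.52 u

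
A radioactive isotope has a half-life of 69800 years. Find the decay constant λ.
λ = ln(2)/t½ = 9.93e-6 year⁻¹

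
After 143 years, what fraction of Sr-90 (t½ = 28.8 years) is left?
N/N₀ = (1/2)^(t/t½) = 0.03201 = 3.2%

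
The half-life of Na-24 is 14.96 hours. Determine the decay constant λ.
λ = ln(2)/t½ = 0.04633 hour⁻¹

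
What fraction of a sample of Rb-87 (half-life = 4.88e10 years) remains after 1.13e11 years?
N/N₀ = (1/2)^(t/t½) = 0.2009 = 20.1%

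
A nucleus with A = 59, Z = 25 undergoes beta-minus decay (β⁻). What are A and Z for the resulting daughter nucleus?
Daughter: A = 59, Z = 26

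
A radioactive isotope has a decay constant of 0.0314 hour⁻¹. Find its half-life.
t½ = ln(2)/λ = 22.07 hours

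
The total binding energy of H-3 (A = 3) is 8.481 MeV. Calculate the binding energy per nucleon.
B.E./A = 8.481/3 = 2.827 MeV/nucleon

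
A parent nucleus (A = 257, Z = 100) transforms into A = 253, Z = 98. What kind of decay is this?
ΔA = -4, ΔZ = -2 ⇒ alpha decay (α)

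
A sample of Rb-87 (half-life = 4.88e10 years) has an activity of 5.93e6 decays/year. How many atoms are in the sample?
N = A/λ = 4.175e17 atoms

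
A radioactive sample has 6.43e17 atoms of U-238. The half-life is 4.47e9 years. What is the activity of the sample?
A = λN = 9.971e7 decays/year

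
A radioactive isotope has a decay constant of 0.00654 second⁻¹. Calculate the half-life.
t½ = ln(2)/λ = 106 seconds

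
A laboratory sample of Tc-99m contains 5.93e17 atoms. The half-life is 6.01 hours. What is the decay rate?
A = λN = 6.839e16 decays/hour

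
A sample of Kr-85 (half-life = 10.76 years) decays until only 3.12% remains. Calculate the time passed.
t = t½ × log₂(N₀/N) = 53.82 years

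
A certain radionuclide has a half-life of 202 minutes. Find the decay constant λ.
λ = ln(2)/t½ = 0.003431 minute⁻¹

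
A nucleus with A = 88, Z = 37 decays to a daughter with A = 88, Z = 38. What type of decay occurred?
ΔA = 0, ΔZ = +1 ⇒ beta-minus decay (β⁻)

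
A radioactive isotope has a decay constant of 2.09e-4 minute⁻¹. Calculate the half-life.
t½ = ln(2)/λ = 3316 minutes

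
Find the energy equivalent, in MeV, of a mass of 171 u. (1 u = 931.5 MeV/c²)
E = mc² = 1.593e5 MeV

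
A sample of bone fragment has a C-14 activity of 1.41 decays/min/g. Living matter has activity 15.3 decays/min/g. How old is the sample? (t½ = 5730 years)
Age = t½ × log₂(A₀/A) = 19710 years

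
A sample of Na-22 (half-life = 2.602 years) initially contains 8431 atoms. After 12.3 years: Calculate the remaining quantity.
N = N₀(1/2)^(t/t½) = 318.3 atoms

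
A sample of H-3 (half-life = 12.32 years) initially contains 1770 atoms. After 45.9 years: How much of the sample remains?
N = N₀(1/2)^(t/t½) = 133.8 atoms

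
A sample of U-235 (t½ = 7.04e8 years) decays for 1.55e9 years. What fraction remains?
N/N₀ = (1/2)^(t/t½) = 0.2174 = 21.7%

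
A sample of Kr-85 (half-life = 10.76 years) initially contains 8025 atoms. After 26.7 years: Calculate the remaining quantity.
N = N₀(1/2)^(t/t½) = 1437 atoms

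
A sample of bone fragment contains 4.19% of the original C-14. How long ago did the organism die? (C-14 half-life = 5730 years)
Age = t½ × log₂(1/ratio) = 26230 years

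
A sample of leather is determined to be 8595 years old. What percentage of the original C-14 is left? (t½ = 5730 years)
N/N₀ = (1/2)^(t/t½) = 0.3536 = 35.4%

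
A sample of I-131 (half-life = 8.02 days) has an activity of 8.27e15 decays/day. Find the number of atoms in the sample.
N = A/λ = 9.569e16 atoms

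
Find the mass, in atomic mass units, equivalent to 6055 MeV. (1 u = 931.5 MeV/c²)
m = E/c² = 6.5 u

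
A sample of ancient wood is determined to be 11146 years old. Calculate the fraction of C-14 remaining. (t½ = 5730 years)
N/N₀ = (1/2)^(t/t½) = 0.2597 = 26%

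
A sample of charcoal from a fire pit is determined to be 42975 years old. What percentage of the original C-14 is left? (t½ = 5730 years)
N/N₀ = (1/2)^(t/t½) = 0.005524 = 0.552%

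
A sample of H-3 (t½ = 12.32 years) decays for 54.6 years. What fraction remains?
N/N₀ = (1/2)^(t/t½) = 0.04633 = 4.63%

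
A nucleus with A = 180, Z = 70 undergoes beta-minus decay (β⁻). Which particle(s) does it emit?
β⁻: electron (e⁻) + antineutrino (ν̄ₑ)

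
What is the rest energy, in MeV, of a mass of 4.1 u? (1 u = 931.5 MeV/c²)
E = mc² = 3819 MeV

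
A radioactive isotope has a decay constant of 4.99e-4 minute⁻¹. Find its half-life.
t½ = ln(2)/λ = 1389 minutes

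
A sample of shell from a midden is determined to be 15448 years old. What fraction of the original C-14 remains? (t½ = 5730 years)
N/N₀ = (1/2)^(t/t½) = 0.1543 = 15.4%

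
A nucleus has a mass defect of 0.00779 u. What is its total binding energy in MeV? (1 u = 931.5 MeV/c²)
B.E. = Δm × 931.5 = 7.256 MeV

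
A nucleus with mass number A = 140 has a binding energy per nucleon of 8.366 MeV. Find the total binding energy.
B.E. = 8.366 × 140 = 1171 MeV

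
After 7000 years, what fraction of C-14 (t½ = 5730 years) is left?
N/N₀ = (1/2)^(t/t½) = 0.4288 = 42.9%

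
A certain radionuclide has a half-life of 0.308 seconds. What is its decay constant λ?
λ = ln(2)/t½ = 2.25 second⁻¹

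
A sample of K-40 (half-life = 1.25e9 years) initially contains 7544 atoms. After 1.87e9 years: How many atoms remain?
N = N₀(1/2)^(t/t½) = 2675 atoms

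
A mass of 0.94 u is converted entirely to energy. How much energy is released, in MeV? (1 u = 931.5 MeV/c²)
E = mc² = 875.6 MeV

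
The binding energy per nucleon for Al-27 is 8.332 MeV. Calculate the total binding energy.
B.E. = 8.332 × 27 = 225 MeV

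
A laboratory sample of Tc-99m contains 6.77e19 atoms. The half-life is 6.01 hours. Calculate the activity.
A = λN = 7.808e18 decays/hour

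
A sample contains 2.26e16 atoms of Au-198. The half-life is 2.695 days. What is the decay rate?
A = λN = 5.813e15 decays/day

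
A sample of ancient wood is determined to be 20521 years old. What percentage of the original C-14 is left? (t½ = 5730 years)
N/N₀ = (1/2)^(t/t½) = 0.08354 = 8.35%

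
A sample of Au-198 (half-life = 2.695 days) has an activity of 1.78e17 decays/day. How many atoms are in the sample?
N = A/λ = 6.921e17 atoms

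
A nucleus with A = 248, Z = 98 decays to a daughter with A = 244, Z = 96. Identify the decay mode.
ΔA = -4, ΔZ = -2 ⇒ alpha decay (α)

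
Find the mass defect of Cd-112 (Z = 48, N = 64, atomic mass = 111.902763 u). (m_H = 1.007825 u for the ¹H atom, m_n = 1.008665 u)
Δm = Z·m_H + N·m_n − M = 1.027 u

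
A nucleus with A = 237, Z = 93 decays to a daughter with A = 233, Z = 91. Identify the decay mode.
ΔA = -4, ΔZ = -2 ⇒ alpha decay (α)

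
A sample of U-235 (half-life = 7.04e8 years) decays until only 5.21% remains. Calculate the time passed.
t = t½ × log₂(N₀/N) = 3.001e9 years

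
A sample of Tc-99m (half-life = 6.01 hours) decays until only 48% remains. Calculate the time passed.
t = t½ × log₂(N₀/N) = 6.364 hours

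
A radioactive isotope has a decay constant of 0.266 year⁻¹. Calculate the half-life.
t½ = ln(2)/λ = 2.606 years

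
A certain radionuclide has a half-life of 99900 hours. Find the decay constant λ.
λ = ln(2)/t½ = 6.938e-6 hour⁻¹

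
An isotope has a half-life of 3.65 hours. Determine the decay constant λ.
λ = ln(2)/t½ = 0.1899 hour⁻¹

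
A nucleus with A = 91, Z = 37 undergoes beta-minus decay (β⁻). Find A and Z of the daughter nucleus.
Daughter: A = 91, Z = 38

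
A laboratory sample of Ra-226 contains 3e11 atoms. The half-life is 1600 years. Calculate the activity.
A = λN = 1.3e8 decays/year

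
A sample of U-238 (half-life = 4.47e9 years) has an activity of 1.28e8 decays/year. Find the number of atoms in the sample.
N = A/λ = 8.255e17 atoms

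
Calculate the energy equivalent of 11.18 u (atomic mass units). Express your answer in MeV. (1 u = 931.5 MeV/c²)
E = mc² = 10410 MeV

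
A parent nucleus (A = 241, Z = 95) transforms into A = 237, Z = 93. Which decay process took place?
ΔA = -4, ΔZ = -2 ⇒ alpha decay (α)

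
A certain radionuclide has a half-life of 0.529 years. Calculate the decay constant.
λ = ln(2)/t½ = 1.31 year⁻¹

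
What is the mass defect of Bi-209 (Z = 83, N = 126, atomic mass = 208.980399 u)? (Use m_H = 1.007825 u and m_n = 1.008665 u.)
Δm = Z·m_H + N·m_n − M = 1.761 u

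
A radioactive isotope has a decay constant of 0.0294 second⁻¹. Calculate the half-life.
t½ = ln(2)/λ = 23.58 seconds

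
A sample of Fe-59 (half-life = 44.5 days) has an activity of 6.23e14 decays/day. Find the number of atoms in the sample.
N = A/λ = 4e16 atoms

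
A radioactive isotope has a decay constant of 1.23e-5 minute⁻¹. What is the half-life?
t½ = ln(2)/λ = 56350 minutes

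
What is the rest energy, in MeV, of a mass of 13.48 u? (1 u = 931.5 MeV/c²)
E = mc² = 12560 MeV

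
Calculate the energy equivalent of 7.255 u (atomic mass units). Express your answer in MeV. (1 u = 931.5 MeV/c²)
E = mc² = 6758 MeV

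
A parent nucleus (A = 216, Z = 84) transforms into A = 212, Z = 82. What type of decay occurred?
ΔA = -4, ΔZ = -2 ⇒ alpha decay (α)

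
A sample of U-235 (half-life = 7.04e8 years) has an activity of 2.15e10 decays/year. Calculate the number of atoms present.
N = A/λ = 2.184e19 atoms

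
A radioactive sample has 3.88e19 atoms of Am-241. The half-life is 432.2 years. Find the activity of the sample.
A = λN = 6.223e16 decays/year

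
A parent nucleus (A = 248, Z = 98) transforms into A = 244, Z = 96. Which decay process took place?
ΔA = -4, ΔZ = -2 ⇒ alpha decay (α)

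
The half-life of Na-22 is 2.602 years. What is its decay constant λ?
λ = ln(2)/t½ = 0.2664 year⁻¹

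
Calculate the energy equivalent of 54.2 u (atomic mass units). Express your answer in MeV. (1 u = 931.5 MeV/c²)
E = mc² = 50490 MeV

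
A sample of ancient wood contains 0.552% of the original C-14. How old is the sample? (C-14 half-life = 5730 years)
Age = t½ × log₂(1/ratio) = 42980 years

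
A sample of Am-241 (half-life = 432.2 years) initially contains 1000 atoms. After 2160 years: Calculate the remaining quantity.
N = N₀(1/2)^(t/t½) = 31.3 atoms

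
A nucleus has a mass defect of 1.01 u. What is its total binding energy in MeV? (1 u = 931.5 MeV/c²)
B.E. = Δm × 931.5 = 940.8 MeV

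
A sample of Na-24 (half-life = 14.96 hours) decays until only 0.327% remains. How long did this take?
t = t½ × log₂(N₀/N) = 123.5 hours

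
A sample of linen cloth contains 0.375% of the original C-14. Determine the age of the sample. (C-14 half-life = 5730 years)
Age = t½ × log₂(1/ratio) = 46180 years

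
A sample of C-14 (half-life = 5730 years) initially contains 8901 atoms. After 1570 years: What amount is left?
N = N₀(1/2)^(t/t½) = 7361 atoms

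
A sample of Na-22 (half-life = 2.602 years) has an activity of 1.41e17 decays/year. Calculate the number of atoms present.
N = A/λ = 5.293e17 atoms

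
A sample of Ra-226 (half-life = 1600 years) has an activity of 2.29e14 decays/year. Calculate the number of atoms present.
N = A/λ = 5.286e17 atoms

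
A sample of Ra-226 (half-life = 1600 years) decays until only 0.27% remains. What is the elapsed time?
t = t½ × log₂(N₀/N) = 13650 years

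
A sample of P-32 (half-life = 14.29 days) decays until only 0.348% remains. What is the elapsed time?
t = t½ × log₂(N₀/N) = 116.7 days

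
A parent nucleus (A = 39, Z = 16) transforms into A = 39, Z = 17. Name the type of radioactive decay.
ΔA = 0, ΔZ = +1 ⇒ beta-minus decay (β⁻)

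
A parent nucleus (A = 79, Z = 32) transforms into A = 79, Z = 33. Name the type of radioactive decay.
ΔA = 0, ΔZ = +1 ⇒ beta-minus decay (β⁻)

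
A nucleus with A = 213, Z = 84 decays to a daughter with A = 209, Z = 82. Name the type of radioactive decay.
ΔA = -4, ΔZ = -2 ⇒ alpha decay (α)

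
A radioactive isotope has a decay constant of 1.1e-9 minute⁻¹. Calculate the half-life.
t½ = ln(2)/λ = 6.301e8 minutes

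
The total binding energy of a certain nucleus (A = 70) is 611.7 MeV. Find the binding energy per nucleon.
B.E./A = 611.7/70 = 8.739 MeV/nucleon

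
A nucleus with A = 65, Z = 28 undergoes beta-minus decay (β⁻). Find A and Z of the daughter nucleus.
Daughter: A = 65, Z = 29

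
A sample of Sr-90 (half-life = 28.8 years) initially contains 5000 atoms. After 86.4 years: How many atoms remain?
N = N₀(1/2)^(t/t½) = 625 atoms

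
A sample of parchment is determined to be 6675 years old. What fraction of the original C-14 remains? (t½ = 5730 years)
N/N₀ = (1/2)^(t/t½) = 0.446 = 44.6%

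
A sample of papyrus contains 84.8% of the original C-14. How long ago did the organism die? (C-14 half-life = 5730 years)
Age = t½ × log₂(1/ratio) = 1363 years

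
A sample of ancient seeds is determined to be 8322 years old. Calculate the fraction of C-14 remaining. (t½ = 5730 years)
N/N₀ = (1/2)^(t/t½) = 0.3654 = 36.5%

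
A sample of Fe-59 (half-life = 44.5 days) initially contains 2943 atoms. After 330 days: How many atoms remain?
N = N₀(1/2)^(t/t½) = 17.24 atoms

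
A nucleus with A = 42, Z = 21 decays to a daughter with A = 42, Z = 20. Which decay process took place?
ΔA = 0, ΔZ = -1 ⇒ beta-plus decay (β⁺) or electron capture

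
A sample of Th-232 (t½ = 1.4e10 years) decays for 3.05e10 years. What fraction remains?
N/N₀ = (1/2)^(t/t½) = 0.2209 = 22.1%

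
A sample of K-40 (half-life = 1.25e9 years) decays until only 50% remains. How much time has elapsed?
t = t½ × log₂(N₀/N) = 1.25e9 years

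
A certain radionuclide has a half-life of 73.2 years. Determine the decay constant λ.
λ = ln(2)/t½ = 0.009469 year⁻¹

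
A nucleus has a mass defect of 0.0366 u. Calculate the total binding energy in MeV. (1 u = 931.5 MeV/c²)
B.E. = Δm × 931.5 = 34.09 MeV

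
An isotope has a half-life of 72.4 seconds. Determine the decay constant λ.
λ = ln(2)/t½ = 0.009574 second⁻¹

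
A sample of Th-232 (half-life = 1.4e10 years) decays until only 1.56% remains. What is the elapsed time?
t = t½ × log₂(N₀/N) = 8.403e10 years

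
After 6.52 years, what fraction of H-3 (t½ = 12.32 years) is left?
N/N₀ = (1/2)^(t/t½) = 0.6929 = 69.3%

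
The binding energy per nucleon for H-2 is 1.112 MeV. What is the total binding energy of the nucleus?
B.E. = 1.112 × 2 = 2.224 MeV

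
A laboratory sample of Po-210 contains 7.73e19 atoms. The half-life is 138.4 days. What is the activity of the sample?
A = λN = 3.871e17 decays/day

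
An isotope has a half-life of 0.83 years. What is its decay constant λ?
λ = ln(2)/t½ = 0.8351 year⁻¹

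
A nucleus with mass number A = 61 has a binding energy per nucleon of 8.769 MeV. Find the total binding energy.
B.E. = 8.769 × 61 = 534.9 MeV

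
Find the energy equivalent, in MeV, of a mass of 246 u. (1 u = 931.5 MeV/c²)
E = mc² = 2.291e5 MeV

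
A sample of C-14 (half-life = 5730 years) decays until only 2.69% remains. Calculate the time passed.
t = t½ × log₂(N₀/N) = 29890 years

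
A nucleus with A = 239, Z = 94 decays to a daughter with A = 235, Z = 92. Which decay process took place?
ΔA = -4, ΔZ = -2 ⇒ alpha decay (α)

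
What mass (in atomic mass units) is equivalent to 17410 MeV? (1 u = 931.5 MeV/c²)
m = E/c² = 18.69 u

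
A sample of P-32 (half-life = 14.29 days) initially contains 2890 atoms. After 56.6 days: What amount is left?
N = N₀(1/2)^(t/t½) = 185.6 atoms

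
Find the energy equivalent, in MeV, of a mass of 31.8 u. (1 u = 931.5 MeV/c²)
E = mc² = 29620 MeV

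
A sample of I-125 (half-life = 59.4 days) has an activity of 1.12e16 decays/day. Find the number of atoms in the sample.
N = A/λ = 9.598e17 atoms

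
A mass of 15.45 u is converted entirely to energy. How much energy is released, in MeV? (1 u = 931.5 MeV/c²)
E = mc² = 14390 MeV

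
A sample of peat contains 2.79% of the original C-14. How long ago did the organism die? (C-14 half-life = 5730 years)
Age = t½ × log₂(1/ratio) = 29590 years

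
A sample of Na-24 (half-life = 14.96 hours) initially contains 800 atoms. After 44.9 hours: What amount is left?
N = N₀(1/2)^(t/t½) = 99.91 atoms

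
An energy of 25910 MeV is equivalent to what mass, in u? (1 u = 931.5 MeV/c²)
m = E/c² = 27.82 u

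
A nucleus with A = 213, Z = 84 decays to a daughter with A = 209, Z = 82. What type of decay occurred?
ΔA = -4, ΔZ = -2 ⇒ alpha decay (α)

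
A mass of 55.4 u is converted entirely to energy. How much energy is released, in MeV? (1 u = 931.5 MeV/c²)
E = mc² = 51610 MeV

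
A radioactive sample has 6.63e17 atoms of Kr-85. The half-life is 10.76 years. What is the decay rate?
A = λN = 4.271e16 decays/year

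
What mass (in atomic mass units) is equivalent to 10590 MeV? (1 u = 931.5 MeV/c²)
m = E/c² = 11.37 u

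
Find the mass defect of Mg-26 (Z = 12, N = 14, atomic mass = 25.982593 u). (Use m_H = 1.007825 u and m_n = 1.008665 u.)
Δm = Z·m_H + N·m_n − M = 0.2326 u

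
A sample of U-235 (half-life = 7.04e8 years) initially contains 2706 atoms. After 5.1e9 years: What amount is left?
N = N₀(1/2)^(t/t½) = 17.85 atoms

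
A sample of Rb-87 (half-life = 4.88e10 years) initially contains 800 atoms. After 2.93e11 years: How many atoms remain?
N = N₀(1/2)^(t/t½) = 12.46 atoms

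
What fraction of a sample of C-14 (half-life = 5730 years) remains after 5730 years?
N/N₀ = (1/2)^(t/t½) = 0.5 = 50%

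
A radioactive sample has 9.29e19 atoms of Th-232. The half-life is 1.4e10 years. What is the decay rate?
A = λN = 4.6e9 decays/year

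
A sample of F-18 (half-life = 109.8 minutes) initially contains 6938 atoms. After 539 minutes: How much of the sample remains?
N = N₀(1/2)^(t/t½) = 230.9 atoms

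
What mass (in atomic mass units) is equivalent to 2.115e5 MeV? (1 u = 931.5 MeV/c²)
m = E/c² = 227.1 u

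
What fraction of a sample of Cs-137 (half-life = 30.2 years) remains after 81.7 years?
N/N₀ = (1/2)^(t/t½) = 0.1533 = 15.3%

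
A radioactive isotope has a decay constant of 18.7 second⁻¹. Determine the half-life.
t½ = ln(2)/λ = 0.03707 seconds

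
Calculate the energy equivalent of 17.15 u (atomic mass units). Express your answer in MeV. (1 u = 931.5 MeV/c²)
E = mc² = 15980 MeV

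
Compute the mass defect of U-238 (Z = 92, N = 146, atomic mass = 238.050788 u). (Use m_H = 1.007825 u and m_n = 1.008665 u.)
Δm = Z·m_H + N·m_n − M = 1.934 u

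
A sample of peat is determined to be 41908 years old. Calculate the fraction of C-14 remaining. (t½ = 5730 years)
N/N₀ = (1/2)^(t/t½) = 0.006285 = 0.629%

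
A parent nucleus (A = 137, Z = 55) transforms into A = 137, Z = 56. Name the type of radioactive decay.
ΔA = 0, ΔZ = +1 ⇒ beta-minus decay (β⁻)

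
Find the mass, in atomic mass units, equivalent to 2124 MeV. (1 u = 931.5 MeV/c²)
m = E/c² = 2.28 u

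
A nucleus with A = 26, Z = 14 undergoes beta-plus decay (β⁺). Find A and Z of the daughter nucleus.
Daughter: A = 26, Z = 13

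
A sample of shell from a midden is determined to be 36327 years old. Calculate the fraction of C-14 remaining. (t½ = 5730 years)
N/N₀ = (1/2)^(t/t½) = 0.01235 = 1.23%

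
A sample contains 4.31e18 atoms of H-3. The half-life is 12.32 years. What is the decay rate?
A = λN = 2.425e17 decays/year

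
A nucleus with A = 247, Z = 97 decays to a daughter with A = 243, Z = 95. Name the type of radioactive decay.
ΔA = -4, ΔZ = -2 ⇒ alpha decay (α)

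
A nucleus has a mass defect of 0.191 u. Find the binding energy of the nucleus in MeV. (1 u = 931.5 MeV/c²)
B.E. = Δm × 931.5 = 177.9 MeV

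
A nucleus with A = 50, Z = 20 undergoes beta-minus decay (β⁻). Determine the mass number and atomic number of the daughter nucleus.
Daughter: A = 50, Z = 21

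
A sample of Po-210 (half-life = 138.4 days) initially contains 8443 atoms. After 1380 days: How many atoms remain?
N = N₀(1/2)^(t/t½) = 8.412 atoms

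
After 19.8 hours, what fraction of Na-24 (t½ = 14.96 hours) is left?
N/N₀ = (1/2)^(t/t½) = 0.3996 = 40%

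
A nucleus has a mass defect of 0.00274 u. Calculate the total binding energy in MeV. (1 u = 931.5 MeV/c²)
B.E. = Δm × 931.5 = 2.552 MeV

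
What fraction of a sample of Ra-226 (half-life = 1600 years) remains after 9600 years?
N/N₀ = (1/2)^(t/t½) = 0.01562 = 1.56%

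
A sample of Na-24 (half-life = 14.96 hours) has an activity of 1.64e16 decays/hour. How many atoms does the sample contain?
N = A/λ = 3.54e17 atoms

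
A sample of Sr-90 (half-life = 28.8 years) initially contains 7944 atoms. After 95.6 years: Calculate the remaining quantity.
N = N₀(1/2)^(t/t½) = 795.8 atoms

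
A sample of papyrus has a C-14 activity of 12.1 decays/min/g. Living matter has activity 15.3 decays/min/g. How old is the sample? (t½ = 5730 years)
Age = t½ × log₂(A₀/A) = 1940 years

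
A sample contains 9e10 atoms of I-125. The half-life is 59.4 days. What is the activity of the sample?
A = λN = 1.05e9 decays/day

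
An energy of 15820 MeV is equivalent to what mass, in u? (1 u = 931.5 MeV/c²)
m = E/c² = 16.98 u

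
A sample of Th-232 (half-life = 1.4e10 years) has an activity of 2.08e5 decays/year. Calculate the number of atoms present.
N = A/λ = 4.201e15 atoms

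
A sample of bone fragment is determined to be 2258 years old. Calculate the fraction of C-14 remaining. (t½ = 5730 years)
N/N₀ = (1/2)^(t/t½) = 0.761 = 76.1%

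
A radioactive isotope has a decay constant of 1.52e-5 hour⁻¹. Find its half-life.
t½ = ln(2)/λ = 45600 hours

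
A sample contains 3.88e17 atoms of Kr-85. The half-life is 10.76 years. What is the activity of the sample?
A = λN = 2.499e16 decays/year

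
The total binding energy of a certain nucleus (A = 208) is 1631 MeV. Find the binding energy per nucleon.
B.E./A = 1631/208 = 7.841 MeV/nucleon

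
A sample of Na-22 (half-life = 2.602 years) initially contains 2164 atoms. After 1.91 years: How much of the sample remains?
N = N₀(1/2)^(t/t½) = 1301 atoms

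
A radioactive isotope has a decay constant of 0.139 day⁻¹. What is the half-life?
t½ = ln(2)/λ = 4.987 days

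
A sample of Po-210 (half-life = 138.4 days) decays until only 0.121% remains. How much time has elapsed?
t = t½ × log₂(N₀/N) = 1341 days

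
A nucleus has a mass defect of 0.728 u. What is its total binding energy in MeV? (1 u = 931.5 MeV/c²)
B.E. = Δm × 931.5 = 678.1 MeV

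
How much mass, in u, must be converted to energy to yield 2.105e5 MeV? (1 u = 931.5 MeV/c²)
m = E/c² = 226 u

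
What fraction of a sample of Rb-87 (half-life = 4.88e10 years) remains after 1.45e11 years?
N/N₀ = (1/2)^(t/t½) = 0.1275 = 12.8%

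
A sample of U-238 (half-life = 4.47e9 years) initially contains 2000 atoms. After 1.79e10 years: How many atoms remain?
N = N₀(1/2)^(t/t½) = 124.6 atoms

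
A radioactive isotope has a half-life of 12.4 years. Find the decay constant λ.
λ = ln(2)/t½ = 0.0559 year⁻¹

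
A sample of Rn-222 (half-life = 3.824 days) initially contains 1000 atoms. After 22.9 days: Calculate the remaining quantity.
N = N₀(1/2)^(t/t½) = 15.75 atoms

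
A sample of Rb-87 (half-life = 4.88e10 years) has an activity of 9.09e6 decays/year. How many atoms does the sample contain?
N = A/λ = 6.4e17 atoms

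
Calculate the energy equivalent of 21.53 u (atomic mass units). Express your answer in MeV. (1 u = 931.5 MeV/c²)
E = mc² = 20060 MeV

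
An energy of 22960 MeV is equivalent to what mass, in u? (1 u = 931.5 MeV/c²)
m = E/c² = 24.65 u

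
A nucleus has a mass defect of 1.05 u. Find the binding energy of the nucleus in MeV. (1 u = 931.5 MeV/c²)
B.E. = Δm × 931.5 = 978.1 MeV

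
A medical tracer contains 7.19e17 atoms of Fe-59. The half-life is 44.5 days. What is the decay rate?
A = λN = 1.12e16 decays/day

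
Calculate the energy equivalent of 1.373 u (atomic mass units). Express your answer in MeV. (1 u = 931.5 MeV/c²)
E = mc² = 1279 MeV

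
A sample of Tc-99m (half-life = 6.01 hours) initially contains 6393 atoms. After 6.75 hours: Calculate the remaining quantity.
N = N₀(1/2)^(t/t½) = 2935 atoms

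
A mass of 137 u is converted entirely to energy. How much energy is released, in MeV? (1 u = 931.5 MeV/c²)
E = mc² = 1.276e5 MeV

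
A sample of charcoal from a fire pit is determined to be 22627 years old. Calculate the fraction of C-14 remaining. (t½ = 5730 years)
N/N₀ = (1/2)^(t/t½) = 0.06475 = 6.48%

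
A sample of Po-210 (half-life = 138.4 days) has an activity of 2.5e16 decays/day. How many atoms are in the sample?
N = A/λ = 4.992e18 atoms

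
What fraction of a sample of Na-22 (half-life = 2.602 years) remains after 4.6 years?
N/N₀ = (1/2)^(t/t½) = 0.2936 = 29.4%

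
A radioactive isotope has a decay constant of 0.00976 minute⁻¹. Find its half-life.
t½ = ln(2)/λ = 71.02 minutes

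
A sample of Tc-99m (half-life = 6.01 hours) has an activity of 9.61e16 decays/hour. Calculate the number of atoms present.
N = A/λ = 8.332e17 atoms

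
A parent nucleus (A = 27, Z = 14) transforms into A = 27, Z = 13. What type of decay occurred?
ΔA = 0, ΔZ = -1 ⇒ beta-plus decay (β⁺) or electron capture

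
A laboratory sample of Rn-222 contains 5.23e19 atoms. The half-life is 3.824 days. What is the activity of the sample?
A = λN = 9.48e18 decays/day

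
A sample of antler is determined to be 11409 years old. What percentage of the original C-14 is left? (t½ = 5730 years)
N/N₀ = (1/2)^(t/t½) = 0.2515 = 25.2%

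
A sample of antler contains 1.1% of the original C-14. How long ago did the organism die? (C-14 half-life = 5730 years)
Age = t½ × log₂(1/ratio) = 37280 years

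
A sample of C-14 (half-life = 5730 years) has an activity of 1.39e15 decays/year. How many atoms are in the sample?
N = A/λ = 1.149e19 atoms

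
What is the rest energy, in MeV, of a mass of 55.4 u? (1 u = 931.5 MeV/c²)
E = mc² = 51610 MeV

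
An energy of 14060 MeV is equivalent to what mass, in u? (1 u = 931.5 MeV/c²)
m = E/c² = 15.09 u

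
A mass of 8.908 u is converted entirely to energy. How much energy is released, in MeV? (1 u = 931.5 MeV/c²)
E = mc² = 8298 MeV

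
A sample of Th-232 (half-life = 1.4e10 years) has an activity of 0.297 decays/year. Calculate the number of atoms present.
N = A/λ = 5.999e9 atoms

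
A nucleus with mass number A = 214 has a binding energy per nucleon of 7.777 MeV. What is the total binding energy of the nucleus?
B.E. = 7.777 × 214 = 1664 MeV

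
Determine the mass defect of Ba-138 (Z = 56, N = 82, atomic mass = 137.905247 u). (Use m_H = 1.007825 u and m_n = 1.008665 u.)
Δm = Z·m_H + N·m_n − M = 1.243 u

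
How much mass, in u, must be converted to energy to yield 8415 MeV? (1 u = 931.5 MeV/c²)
m = E/c² = 9.034 u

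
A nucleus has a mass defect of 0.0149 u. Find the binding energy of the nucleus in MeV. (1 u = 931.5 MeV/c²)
B.E. = Δm × 931.5 = 13.88 MeV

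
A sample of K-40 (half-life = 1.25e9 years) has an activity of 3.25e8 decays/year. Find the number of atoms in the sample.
N = A/λ = 5.861e17 atoms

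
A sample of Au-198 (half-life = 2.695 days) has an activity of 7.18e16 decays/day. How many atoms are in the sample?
N = A/λ = 2.792e17 atoms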